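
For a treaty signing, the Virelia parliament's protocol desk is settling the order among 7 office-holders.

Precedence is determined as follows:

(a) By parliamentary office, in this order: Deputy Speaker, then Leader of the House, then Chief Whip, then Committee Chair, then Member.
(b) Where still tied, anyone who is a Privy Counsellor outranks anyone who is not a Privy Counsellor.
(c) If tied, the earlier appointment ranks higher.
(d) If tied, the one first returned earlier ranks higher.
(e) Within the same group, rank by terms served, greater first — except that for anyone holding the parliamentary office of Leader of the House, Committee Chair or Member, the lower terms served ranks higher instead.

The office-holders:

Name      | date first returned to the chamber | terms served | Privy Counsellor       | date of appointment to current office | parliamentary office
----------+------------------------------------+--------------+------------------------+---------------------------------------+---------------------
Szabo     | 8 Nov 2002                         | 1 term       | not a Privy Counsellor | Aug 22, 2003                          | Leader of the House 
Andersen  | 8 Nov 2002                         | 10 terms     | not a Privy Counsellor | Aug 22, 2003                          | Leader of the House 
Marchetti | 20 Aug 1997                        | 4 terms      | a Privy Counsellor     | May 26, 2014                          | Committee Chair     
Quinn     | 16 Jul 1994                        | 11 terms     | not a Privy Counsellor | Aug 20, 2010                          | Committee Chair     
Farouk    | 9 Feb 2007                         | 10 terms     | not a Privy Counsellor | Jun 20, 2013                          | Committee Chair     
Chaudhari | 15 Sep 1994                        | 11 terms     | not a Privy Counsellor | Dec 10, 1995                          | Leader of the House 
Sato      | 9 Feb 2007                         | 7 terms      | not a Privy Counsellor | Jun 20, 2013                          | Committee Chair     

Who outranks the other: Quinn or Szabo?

By parliamentary office: Chaudhari, Szabo and Andersen (Leader of the House); then Marchetti, Quinn, Sato and Farouk (Committee Chair).
Chaudhari, Szabo and Andersen are each not a Privy Counsellor, so the next rule applies.
Among Chaudhari, Szabo and Andersen, by date of appointment to current office (earlier first): Chaudhari (Dec 10, 1995) before Szabo and Andersen (Aug 22, 2003).
Szabo and Andersen both have date first returned to the chamber 8 Nov 2002, so the next rule applies.
Among Szabo and Andersen, by terms served (lower first) (reversed rule for this group): Szabo (1 term) before Andersen (10 terms).
Among Marchetti, Quinn, Sato and Farouk, a Privy Counsellor before not a Privy Counsellor: Marchetti (a Privy Counsellor) before Quinn, Sato and Farouk (not a Privy Counsellor).
Among Quinn, Sato and Farouk, by date of appointment to current office (earlier first): Quinn (Aug 20, 2010) before Sato and Farouk (Jun 20, 2013).
Sato and Farouk both have date first returned to the chamber 9 Feb 2007, so the next rule applies.
Among Sato and Farouk, by terms served (lower first) (reversed rule for this group): Sato (7 terms) before Farouk (10 terms).
So Szabo takes precedence.

Szabo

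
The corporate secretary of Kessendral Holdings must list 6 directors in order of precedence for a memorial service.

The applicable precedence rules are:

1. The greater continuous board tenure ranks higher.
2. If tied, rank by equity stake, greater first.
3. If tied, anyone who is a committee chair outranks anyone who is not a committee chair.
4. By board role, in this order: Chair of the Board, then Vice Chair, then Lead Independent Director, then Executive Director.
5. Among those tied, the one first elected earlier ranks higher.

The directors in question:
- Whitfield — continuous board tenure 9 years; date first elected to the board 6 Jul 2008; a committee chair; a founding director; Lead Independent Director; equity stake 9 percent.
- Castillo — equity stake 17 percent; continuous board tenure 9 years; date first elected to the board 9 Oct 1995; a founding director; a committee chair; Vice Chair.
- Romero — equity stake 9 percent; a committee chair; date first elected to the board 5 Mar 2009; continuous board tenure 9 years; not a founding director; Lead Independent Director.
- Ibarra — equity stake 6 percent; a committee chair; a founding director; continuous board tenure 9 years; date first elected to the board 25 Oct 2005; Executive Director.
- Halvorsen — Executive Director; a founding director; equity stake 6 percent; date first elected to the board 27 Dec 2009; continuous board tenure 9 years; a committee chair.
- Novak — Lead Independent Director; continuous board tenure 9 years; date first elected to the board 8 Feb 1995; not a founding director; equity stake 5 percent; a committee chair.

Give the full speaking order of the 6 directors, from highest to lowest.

Castillo, Whitfield, Romero, Ibarra, Halvorsen, Novak

By continuous board tenure (higher first): Castillo, Whitfield, Romero, Ibarra, Halvorsen and Novak (each 9 years).
Among Castillo, Whitfield, Romero, Ibarra, Halvorsen and Novak, by equity stake (higher first): Castillo (17 percent) before Whitfield and Romero (9 percent) before Ibarra and Halvorsen (6 percent) before Novak (5 percent).
Whitfield and Romero are each a committee chair, so the next rule applies.
Whitfield and Romero are each Lead Independent Director, so the next rule applies.
Among Whitfield and Romero, by date first elected to the board (earlier first): Whitfield (6 Jul 2008) before Romero (5 Mar 2009).
Ibarra and Halvorsen are each a committee chair, so the next rule applies.
Ibarra and Halvorsen are each Executive Director, so the next rule applies.
Among Ibarra and Halvorsen, by date first elected to the board (earlier first): Ibarra (25 Oct 2005) before Halvorsen (27 Dec 2009).
Full order: Castillo, Whitfield, Romero, Ibarra, Halvorsen, Novak.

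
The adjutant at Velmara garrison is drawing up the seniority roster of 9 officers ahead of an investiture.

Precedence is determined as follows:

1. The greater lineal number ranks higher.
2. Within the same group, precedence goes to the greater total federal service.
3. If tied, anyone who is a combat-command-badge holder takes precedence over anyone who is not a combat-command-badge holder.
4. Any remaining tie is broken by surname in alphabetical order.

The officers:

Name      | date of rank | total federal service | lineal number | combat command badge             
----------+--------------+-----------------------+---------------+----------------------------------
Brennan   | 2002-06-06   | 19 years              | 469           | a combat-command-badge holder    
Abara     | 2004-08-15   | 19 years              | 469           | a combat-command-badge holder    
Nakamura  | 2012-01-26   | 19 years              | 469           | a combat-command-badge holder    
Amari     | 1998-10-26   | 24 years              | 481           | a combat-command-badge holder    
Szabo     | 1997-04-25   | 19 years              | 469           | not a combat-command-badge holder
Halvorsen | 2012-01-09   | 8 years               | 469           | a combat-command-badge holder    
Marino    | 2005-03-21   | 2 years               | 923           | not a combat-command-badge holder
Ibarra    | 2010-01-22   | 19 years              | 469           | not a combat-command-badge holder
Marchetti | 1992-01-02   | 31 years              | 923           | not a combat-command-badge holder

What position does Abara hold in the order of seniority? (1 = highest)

By lineal number (higher first): Marchetti and Marino (both 923); then Amari (481); then Abara, Brennan, Nakamura, Ibarra, Szabo and Halvorsen (each 469).
Among Marchetti and Marino, by total federal service (higher first): Marchetti (31 years) before Marino (2 years).
Among Abara, Brennan, Nakamura, Ibarra, Szabo and Halvorsen, by total federal service (higher first): Abara, Brennan, Nakamura, Ibarra and Szabo (19 years) before Halvorsen (8 years).
Among Abara, Brennan, Nakamura, Ibarra and Szabo, a combat-command-badge holder before not a combat-command-badge holder: Abara, Brennan and Nakamura (a combat-command-badge holder) before Ibarra and Szabo (not a combat-command-badge holder).
Among Abara, Brennan and Nakamura, alphabetically by surname: Abara before Brennan before Nakamura.
Among Ibarra and Szabo, alphabetically by surname: Ibarra before Szabo.
Order: Marchetti, Marino, Amari, Abara, Brennan, Nakamura, Ibarra, Szabo, Halvorsen. So position 4.

4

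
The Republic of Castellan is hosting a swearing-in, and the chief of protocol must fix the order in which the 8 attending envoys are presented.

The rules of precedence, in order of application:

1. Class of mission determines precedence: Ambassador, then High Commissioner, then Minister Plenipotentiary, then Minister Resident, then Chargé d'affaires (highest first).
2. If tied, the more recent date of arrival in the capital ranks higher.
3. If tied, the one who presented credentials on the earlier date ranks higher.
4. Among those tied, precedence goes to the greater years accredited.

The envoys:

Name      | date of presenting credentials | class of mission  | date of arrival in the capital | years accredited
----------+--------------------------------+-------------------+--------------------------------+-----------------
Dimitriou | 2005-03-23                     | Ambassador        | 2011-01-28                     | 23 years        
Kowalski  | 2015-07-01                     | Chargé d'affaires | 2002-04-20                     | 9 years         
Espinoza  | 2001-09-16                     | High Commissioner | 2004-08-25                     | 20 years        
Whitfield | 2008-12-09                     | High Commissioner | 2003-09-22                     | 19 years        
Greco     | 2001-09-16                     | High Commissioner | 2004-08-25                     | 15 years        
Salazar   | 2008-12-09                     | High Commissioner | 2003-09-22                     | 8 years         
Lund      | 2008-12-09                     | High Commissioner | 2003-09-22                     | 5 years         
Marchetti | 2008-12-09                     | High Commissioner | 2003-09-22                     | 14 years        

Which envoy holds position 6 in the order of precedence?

Salazar

By class of mission: Dimitriou (Ambassador); then Espinoza, Greco, Whitfield, Marchetti, Salazar and Lund (High Commissioner); then Kowalski (Chargé d'affaires).
Among Espinoza, Greco, Whitfield, Marchetti, Salazar and Lund, by date of arrival in the capital (later first): Espinoza and Greco (2004-08-25) before Whitfield, Marchetti, Salazar and Lund (2003-09-22).
Espinoza and Greco both have date of presenting credentials 2001-09-16, so the next rule applies.
Among Espinoza and Greco, by years accredited (higher first): Espinoza (20 years) before Greco (15 years).
Whitfield, Marchetti, Salazar and Lund all have date of presenting credentials 2008-12-09, so the next rule applies.
Among Whitfield, Marchetti, Salazar and Lund, by years accredited (higher first): Whitfield (19 years) before Marchetti (14 years) before Salazar (8 years) before Lund (5 years).
Order: Dimitriou, Espinoza, Greco, Whitfield, Marchetti, Salazar, Lund, Kowalski.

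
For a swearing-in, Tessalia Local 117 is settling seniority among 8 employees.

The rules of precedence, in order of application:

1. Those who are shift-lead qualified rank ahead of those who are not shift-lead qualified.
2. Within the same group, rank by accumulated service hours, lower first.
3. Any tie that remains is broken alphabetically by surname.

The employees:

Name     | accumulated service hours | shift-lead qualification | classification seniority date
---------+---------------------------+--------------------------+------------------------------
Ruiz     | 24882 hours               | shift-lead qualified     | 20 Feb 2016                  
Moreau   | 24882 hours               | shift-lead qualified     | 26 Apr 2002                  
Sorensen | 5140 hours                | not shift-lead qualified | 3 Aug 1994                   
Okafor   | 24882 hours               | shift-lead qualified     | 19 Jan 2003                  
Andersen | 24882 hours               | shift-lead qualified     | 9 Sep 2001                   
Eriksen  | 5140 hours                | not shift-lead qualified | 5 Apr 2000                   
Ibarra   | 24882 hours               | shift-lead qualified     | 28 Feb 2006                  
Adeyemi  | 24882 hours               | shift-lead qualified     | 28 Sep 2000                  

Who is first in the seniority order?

By the first rule: Adeyemi, Andersen, Ibarra, Moreau, Okafor and Ruiz (each shift-lead qualified); then Eriksen and Sorensen (both not shift-lead qualified).
Adeyemi, Andersen, Ibarra, Moreau, Okafor and Ruiz all have accumulated service hours 24882 hours, so the next rule applies.
Among Adeyemi, Andersen, Ibarra, Moreau, Okafor and Ruiz, alphabetically by surname: Adeyemi before Andersen before Ibarra before Moreau before Okafor before Ruiz.
Eriksen and Sorensen both have accumulated service hours 5140 hours, so the next rule applies.
Among Eriksen and Sorensen, alphabetically by surname: Eriksen before Sorensen.
Order: Adeyemi, Andersen, Ibarra, Moreau, Okafor, Ruiz, Eriksen, Sorensen.

Adeyemi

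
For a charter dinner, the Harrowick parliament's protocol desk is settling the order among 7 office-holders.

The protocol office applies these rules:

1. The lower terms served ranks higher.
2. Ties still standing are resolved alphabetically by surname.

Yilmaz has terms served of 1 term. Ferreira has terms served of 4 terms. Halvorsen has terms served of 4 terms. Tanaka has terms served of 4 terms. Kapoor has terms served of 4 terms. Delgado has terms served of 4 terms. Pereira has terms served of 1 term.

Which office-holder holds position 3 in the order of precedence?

By terms served (lower first): Pereira and Yilmaz (both 1 term); then Delgado, Ferreira, Halvorsen, Kapoor and Tanaka (each 4 terms).
Among Pereira and Yilmaz, alphabetically by surname: Pereira before Yilmaz.
Among Delgado, Ferreira, Halvorsen, Kapoor and Tanaka, alphabetically by surname: Delgado before Ferreira before Halvorsen before Kapoor before Tanaka.
Order: Pereira, Yilmaz, Delgado, Ferreira, Halvorsen, Kapoor, Tanaka.

Delgado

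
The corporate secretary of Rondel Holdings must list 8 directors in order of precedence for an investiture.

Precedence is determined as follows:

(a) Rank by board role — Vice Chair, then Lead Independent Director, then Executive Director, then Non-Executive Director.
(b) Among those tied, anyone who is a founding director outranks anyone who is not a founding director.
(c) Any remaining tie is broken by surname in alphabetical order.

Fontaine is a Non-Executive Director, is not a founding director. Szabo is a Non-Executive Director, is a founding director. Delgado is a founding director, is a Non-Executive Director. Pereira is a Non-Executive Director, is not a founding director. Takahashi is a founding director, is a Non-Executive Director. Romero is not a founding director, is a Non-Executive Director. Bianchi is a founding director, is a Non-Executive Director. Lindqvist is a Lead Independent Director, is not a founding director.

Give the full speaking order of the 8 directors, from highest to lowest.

By board role: Lindqvist (Lead Independent Director); then Bianchi, Delgado, Szabo, Takahashi, Fontaine, Pereira and Romero (Non-Executive Director).
Among Bianchi, Delgado, Szabo, Takahashi, Fontaine, Pereira and Romero, a founding director before not a founding director: Bianchi, Delgado, Szabo and Takahashi (a founding director) before Fontaine, Pereira and Romero (not a founding director).
Among Bianchi, Delgado, Szabo and Takahashi, alphabetically by surname: Bianchi before Delgado before Szabo before Takahashi.
Among Fontaine, Pereira and Romero, alphabetically by surname: Fontaine before Pereira before Romero.
Full order: Lindqvist, Bianchi, Delgado, Szabo, Takahashi, Fontaine, Pereira, Romero.

Lindqvist, Bianchi, Delgado, Szabo, Takahashi, Fontaine, Pereira, Romero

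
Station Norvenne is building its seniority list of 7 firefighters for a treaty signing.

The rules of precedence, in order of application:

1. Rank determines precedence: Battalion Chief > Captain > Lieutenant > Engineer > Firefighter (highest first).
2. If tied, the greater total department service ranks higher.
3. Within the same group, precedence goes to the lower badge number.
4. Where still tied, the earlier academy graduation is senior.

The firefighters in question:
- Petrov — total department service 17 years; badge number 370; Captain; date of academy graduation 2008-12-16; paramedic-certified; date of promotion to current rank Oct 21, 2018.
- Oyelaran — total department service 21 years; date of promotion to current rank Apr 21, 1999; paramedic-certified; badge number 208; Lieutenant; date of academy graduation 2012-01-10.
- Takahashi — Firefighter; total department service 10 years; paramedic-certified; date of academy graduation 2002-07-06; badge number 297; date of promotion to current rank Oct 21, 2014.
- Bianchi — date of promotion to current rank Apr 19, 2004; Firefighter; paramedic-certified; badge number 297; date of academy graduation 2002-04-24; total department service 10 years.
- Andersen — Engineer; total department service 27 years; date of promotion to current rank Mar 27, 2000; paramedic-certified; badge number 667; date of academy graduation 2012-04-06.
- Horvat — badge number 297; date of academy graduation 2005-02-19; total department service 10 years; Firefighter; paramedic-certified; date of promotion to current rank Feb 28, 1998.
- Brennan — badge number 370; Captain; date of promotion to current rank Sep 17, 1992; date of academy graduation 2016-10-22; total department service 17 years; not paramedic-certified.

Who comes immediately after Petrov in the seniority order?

Brennan

By rank: Petrov and Brennan (Captain); then Oyelaran (Lieutenant); then Andersen (Engineer); then Bianchi, Takahashi and Horvat (Firefighter).
Petrov and Brennan both have total department service 17 years, so the next rule applies.
Petrov and Brennan both have badge number 370, so the next rule applies.
Among Petrov and Brennan, by date of academy graduation (earlier first): Petrov (2008-12-16) before Brennan (2016-10-22).
Bianchi, Takahashi and Horvat all have total department service 10 years, so the next rule applies.
Bianchi, Takahashi and Horvat all have badge number 297, so the next rule applies.
Among Bianchi, Takahashi and Horvat, by date of academy graduation (earlier first): Bianchi (2002-04-24) before Takahashi (2002-07-06) before Horvat (2005-02-19).
Order: Petrov, Brennan, Oyelaran, Andersen, Bianchi, Takahashi, Horvat.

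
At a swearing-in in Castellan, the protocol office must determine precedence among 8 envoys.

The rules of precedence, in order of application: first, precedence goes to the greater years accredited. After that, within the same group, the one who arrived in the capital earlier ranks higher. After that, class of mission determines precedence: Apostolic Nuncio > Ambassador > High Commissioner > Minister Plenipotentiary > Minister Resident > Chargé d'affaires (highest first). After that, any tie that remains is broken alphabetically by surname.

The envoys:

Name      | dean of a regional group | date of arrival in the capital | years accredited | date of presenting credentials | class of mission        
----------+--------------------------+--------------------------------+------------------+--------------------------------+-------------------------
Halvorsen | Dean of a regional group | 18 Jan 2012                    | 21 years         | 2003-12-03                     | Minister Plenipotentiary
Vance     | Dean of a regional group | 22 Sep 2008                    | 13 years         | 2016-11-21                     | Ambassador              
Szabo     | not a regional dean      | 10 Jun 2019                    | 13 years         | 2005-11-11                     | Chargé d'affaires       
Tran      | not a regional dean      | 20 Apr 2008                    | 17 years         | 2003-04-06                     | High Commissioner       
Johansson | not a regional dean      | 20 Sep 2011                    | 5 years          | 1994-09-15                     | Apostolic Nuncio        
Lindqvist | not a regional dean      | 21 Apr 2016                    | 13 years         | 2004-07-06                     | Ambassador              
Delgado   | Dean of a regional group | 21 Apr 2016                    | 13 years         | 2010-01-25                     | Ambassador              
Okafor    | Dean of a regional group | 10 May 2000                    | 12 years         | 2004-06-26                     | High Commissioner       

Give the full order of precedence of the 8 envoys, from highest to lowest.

Halvorsen, Tran, Vance, Delgado, Lindqvist, Szabo, Okafor, Johansson

By years accredited (higher first): Halvorsen (21 years); then Tran (17 years); then Vance, Delgado, Lindqvist and Szabo (each 13 years); then Okafor (12 years); then Johansson (5 years).
Among Vance, Delgado, Lindqvist and Szabo, by date of arrival in the capital (earlier first): Vance (22 Sep 2008) before Delgado and Lindqvist (21 Apr 2016) before Szabo (10 Jun 2019).
Delgado and Lindqvist are each Ambassador, so the next rule applies.
Among Delgado and Lindqvist, alphabetically by surname: Delgado before Lindqvist.
Full order: Halvorsen, Tran, Vance, Delgado, Lindqvist, Szabo, Okafor, Johansson.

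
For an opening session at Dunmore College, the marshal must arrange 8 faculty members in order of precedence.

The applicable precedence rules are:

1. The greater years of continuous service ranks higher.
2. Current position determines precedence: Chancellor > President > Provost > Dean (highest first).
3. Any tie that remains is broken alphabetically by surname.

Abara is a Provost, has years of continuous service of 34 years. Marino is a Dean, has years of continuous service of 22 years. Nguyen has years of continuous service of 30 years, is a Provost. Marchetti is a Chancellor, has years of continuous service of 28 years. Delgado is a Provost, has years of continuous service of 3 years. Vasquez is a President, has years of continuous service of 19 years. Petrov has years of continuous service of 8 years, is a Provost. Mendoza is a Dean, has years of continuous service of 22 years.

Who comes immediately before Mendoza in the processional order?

Marino

By years of continuous service (higher first): Abara (34 years); then Nguyen (30 years); then Marchetti (28 years); then Marino and Mendoza (both 22 years); then Vasquez (19 years); then Petrov (8 years); then Delgado (3 years).
Marino and Mendoza are each Dean, so the next rule applies.
Among Marino and Mendoza, alphabetically by surname: Marino before Mendoza.
Order: Abara, Nguyen, Marchetti, Marino, Mendoza, Vasquez, Petrov, Delgado.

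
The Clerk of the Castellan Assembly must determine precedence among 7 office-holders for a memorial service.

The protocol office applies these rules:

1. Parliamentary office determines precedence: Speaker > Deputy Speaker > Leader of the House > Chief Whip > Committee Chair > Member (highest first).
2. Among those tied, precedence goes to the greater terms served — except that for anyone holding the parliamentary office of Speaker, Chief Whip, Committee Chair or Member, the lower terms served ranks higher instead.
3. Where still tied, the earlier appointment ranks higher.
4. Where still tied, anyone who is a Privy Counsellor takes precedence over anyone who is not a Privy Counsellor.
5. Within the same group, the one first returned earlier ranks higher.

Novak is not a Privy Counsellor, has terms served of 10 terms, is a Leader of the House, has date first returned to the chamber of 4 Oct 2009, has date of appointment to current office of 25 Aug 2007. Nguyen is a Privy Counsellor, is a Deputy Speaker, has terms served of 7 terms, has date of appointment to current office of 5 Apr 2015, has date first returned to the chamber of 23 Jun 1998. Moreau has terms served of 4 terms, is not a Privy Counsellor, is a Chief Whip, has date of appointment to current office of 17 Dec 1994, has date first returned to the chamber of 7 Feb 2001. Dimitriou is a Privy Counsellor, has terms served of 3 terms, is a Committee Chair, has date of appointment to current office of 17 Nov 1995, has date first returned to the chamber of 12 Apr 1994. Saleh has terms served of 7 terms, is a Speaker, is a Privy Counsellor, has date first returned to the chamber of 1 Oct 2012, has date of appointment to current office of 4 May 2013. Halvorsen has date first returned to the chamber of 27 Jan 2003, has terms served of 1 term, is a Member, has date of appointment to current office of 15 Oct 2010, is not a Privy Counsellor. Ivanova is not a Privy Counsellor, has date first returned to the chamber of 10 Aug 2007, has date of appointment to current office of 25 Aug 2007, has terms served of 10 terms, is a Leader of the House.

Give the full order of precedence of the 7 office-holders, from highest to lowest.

Saleh, Nguyen, Ivanova, Novak, Moreau, Dimitriou, Halvorsen

By parliamentary office: Saleh (Speaker); then Nguyen (Deputy Speaker); then Ivanova and Novak (Leader of the House); then Moreau (Chief Whip); then Dimitriou (Committee Chair); then Halvorsen (Member).
Ivanova and Novak both have terms served 10 terms, so the next rule applies.
Ivanova and Novak both have date of appointment to current office 25 Aug 2007, so the next rule applies.
Ivanova and Novak are each not a Privy Counsellor, so the next rule applies.
Among Ivanova and Novak, by date first returned to the chamber (earlier first): Ivanova (10 Aug 2007) before Novak (4 Oct 2009).
Full order: Saleh, Nguyen, Ivanova, Novak, Moreau, Dimitriou, Halvorsen.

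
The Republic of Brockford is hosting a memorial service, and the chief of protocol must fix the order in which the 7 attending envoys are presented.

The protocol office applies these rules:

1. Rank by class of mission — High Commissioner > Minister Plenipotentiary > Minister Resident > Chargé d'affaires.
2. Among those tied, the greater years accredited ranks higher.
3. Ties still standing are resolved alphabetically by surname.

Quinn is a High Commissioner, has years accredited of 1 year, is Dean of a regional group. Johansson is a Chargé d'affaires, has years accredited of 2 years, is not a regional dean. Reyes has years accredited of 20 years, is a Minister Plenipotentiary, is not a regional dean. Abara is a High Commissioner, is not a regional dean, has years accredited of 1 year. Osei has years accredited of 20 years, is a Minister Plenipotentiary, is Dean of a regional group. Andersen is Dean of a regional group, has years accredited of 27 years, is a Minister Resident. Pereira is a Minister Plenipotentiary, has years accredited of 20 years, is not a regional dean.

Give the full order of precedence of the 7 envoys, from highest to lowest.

Abara, Quinn, Osei, Pereira, Reyes, Andersen, Johansson

By class of mission: Abara and Quinn (High Commissioner); then Osei, Pereira and Reyes (Minister Plenipotentiary); then Andersen (Minister Resident); then Johansson (Chargé d'affaires).
Abara and Quinn both have years accredited 1 year, so the next rule applies.
Among Abara and Quinn, alphabetically by surname: Abara before Quinn.
Osei, Pereira and Reyes all have years accredited 20 years, so the next rule applies.
Among Osei, Pereira and Reyes, alphabetically by surname: Osei before Pereira before Reyes.
Full order: Abara, Quinn, Osei, Pereira, Reyes, Andersen, Johansson.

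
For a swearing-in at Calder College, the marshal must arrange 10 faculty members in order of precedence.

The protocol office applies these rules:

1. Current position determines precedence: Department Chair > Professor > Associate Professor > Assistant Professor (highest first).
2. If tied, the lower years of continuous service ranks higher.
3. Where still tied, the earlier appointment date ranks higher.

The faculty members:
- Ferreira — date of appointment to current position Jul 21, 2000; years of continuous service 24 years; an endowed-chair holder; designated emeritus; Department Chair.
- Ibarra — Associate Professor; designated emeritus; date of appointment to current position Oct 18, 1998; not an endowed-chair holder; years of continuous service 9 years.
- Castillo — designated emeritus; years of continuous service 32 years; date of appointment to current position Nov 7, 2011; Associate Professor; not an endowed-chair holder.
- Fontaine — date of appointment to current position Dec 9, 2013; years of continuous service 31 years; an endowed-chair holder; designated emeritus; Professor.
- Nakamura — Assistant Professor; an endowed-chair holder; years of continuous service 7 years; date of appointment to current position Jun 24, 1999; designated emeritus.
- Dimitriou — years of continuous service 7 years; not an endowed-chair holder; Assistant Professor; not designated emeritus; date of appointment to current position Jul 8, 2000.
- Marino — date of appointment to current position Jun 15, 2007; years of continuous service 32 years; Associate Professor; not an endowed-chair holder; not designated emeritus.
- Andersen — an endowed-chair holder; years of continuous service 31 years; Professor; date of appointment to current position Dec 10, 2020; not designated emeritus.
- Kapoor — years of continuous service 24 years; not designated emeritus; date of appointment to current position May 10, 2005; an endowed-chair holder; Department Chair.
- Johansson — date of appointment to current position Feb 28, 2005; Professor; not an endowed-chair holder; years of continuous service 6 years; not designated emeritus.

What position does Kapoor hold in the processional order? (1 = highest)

2

By current position: Ferreira and Kapoor (Department Chair); then Johansson, Fontaine and Andersen (Professor); then Ibarra, Marino and Castillo (Associate Professor); then Nakamura and Dimitriou (Assistant Professor).
Ferreira and Kapoor both have years of continuous service 24 years, so the next rule applies.
Among Ferreira and Kapoor, by date of appointment to current position (earlier first): Ferreira (Jul 21, 2000) before Kapoor (May 10, 2005).
Among Johansson, Fontaine and Andersen, by years of continuous service (lower first): Johansson (6 years) before Fontaine and Andersen (31 years).
Among Fontaine and Andersen, by date of appointment to current position (earlier first): Fontaine (Dec 9, 2013) before Andersen (Dec 10, 2020).
Among Ibarra, Marino and Castillo, by years of continuous service (lower first): Ibarra (9 years) before Marino and Castillo (32 years).
Among Marino and Castillo, by date of appointment to current position (earlier first): Marino (Jun 15, 2007) before Castillo (Nov 7, 2011).
Nakamura and Dimitriou both have years of continuous service 7 years, so the next rule applies.
Among Nakamura and Dimitriou, by date of appointment to current position (earlier first): Nakamura (Jun 24, 1999) before Dimitriou (Jul 8, 2000).
Order: Ferreira, Kapoor, Johansson, Fontaine, Andersen, Ibarra, Marino, Castillo, Nakamura, Dimitriou. So position 2.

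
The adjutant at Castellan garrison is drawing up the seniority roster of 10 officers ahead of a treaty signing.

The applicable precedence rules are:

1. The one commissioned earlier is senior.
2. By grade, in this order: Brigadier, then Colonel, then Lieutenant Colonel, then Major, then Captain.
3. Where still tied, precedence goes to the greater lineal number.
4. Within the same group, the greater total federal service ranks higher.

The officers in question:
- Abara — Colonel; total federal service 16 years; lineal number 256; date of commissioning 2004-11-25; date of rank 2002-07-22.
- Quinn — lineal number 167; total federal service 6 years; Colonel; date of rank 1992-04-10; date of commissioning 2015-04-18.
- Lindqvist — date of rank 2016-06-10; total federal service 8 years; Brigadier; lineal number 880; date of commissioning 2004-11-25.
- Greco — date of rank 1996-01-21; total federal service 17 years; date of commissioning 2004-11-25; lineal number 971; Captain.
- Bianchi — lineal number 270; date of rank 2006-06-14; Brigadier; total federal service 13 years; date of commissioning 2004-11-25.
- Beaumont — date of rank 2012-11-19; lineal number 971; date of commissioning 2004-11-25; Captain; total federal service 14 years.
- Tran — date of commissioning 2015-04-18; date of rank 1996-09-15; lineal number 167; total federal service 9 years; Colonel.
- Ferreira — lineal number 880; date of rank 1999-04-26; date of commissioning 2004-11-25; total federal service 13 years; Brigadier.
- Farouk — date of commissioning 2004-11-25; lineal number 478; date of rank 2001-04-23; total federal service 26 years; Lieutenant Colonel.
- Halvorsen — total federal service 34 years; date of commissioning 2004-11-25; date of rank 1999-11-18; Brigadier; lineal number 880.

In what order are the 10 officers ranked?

By date of commissioning (earlier first): Halvorsen, Ferreira, Lindqvist, Bianchi, Abara, Farouk, Greco and Beaumont (each 2004-11-25); then Tran and Quinn (both 2015-04-18).
Among Halvorsen, Ferreira, Lindqvist, Bianchi, Abara, Farouk, Greco and Beaumont, by grade: Halvorsen, Ferreira, Lindqvist and Bianchi (Brigadier) before Abara (Colonel) before Farouk (Lieutenant Colonel) before Greco and Beaumont (Captain).
Among Halvorsen, Ferreira, Lindqvist and Bianchi, by lineal number (higher first): Halvorsen, Ferreira and Lindqvist (880) before Bianchi (270).
Among Halvorsen, Ferreira and Lindqvist, by total federal service (higher first): Halvorsen (34 years) before Ferreira (13 years) before Lindqvist (8 years).
Greco and Beaumont both have lineal number 971, so the next rule applies.
Among Greco and Beaumont, by total federal service (higher first): Greco (17 years) before Beaumont (14 years).
Tran and Quinn are each Colonel, so the next rule applies.
Tran and Quinn both have lineal number 167, so the next rule applies.
Among Tran and Quinn, by total federal service (higher first): Tran (9 years) before Quinn (6 years).
Full order: Halvorsen, Ferreira, Lindqvist, Bianchi, Abara, Farouk, Greco, Beaumont, Tran, Quinn.

Halvorsen, Ferreira, Lindqvist, Bianchi, Abara, Farouk, Greco, Beaumont, Tran, Quinn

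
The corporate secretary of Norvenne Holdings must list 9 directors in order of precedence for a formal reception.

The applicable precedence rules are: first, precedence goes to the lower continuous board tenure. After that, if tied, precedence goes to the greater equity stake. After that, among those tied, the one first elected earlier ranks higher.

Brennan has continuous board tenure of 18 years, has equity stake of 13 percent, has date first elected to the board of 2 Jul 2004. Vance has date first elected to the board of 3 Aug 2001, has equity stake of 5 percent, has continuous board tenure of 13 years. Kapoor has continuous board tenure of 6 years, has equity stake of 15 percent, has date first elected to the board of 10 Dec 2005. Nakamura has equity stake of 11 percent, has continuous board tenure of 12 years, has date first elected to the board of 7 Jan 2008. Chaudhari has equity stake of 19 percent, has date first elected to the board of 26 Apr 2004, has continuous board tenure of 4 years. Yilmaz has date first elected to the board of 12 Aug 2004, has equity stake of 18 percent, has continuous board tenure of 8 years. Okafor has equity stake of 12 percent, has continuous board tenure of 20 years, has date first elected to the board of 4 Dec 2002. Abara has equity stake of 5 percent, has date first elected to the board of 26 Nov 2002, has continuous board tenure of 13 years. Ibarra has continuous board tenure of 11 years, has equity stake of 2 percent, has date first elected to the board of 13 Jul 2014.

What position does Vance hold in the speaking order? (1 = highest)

By continuous board tenure (lower first): Chaudhari (4 years); then Kapoor (6 years); then Yilmaz (8 years); then Ibarra (11 years); then Nakamura (12 years); then Vance and Abara (both 13 years); then Brennan (18 years); then Okafor (20 years).
Vance and Abara both have equity stake 5 percent, so the next rule applies.
Among Vance and Abara, by date first elected to the board (earlier first): Vance (3 Aug 2001) before Abara (26 Nov 2002).
Order: Chaudhari, Kapoor, Yilmaz, Ibarra, Nakamura, Vance, Abara, Brennan, Okafor. So position 6.

6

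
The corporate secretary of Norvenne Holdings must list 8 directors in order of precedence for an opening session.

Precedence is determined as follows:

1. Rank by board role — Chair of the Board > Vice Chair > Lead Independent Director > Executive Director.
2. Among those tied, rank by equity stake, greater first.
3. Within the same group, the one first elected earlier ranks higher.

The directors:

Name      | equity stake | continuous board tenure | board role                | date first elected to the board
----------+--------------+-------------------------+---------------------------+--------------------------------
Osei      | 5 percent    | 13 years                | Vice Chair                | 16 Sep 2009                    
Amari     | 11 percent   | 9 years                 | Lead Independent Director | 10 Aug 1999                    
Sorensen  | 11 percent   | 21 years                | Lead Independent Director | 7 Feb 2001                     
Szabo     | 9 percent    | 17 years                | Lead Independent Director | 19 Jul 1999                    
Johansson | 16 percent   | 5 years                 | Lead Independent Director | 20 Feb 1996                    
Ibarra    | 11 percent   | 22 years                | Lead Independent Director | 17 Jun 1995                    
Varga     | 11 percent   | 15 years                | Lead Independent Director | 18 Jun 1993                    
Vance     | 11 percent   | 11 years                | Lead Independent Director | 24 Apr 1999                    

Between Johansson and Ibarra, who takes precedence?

Johansson

By board role: Osei (Vice Chair); then Johansson, Varga, Ibarra, Vance, Amari, Sorensen and Szabo (Lead Independent Director).
Among Johansson, Varga, Ibarra, Vance, Amari, Sorensen and Szabo, by equity stake (higher first): Johansson (16 percent) before Varga, Ibarra, Vance, Amari and Sorensen (11 percent) before Szabo (9 percent).
Among Varga, Ibarra, Vance, Amari and Sorensen, by date first elected to the board (earlier first): Varga (18 Jun 1993) before Ibarra (17 Jun 1995) before Vance (24 Apr 1999) before Amari (10 Aug 1999) before Sorensen (7 Feb 2001).
So Johansson takes precedence.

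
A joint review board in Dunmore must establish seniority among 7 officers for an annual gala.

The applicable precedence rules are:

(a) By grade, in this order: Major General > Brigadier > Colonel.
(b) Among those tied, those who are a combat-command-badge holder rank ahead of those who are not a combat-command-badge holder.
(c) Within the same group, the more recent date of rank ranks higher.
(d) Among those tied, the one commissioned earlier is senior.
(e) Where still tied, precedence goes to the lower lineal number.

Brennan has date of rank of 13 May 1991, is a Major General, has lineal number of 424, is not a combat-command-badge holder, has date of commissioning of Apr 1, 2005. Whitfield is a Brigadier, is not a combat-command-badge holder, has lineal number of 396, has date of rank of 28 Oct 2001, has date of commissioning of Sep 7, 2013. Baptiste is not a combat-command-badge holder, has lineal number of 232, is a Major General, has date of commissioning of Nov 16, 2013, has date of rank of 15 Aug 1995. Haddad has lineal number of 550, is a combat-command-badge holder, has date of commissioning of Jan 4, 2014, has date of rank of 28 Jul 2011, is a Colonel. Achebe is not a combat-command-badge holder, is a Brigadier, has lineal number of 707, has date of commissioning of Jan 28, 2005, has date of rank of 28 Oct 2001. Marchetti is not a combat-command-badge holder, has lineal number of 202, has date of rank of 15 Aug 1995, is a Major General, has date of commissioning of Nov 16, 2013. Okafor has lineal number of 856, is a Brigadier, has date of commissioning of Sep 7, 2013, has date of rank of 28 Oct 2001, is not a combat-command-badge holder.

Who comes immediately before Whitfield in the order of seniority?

Achebe

By grade: Marchetti, Baptiste and Brennan (Major General); then Achebe, Whitfield and Okafor (Brigadier); then Haddad (Colonel).
Marchetti, Baptiste and Brennan are each not a combat-command-badge holder, so the next rule applies.
Among Marchetti, Baptiste and Brennan, by date of rank (later first): Marchetti and Baptiste (15 Aug 1995) before Brennan (13 May 1991).
Marchetti and Baptiste both have date of commissioning Nov 16, 2013, so the next rule applies.
Among Marchetti and Baptiste, by lineal number (lower first): Marchetti (202) before Baptiste (232).
Achebe, Whitfield and Okafor are each not a combat-command-badge holder, so the next rule applies.
Achebe, Whitfield and Okafor all have date of rank 28 Oct 2001, so the next rule applies.
Among Achebe, Whitfield and Okafor, by date of commissioning (earlier first): Achebe (Jan 28, 2005) before Whitfield and Okafor (Sep 7, 2013).
Among Whitfield and Okafor, by lineal number (lower first): Whitfield (396) before Okafor (856).
Order: Marchetti, Baptiste, Brennan, Achebe, Whitfield, Okafor, Haddad.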